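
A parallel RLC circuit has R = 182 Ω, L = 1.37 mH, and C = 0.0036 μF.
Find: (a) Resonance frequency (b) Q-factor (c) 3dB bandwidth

Step 1 — Resonance: ω₀ = 1/√(LC) = 1/√(0.00137·3.6e-09) = 4.503e+05 rad/s.
Step 2 — f₀ = ω₀/(2π) = 7.167e+04 Hz.
Step 3 — Parallel Q: Q = R/(ω₀L) = 182/(4.503e+05·0.00137) = 0.295.
Step 4 — Bandwidth: Δω = ω₀/Q = 1.526e+06 rad/s; BW = Δω/(2π) = 2.429e+05 Hz.

(a) f₀ = 7.167e+04 Hz  (b) Q = 0.295  (c) BW = 2.429e+05 Hz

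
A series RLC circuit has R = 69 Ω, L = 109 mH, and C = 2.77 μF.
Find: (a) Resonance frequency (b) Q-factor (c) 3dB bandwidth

Step 1 — Resonance condition Im(Z)=0 gives ω₀ = 1/√(LC).
Step 2 — ω₀ = 1/√(0.109·2.77e-06) = 1820 rad/s.
Step 3 — f₀ = ω₀/(2π) = 289.6 Hz.
Step 4 — Series Q: Q = ω₀L/R = 1820·0.109/69 = 2.875.
Step 5 — 3dB bandwidth: Δω = ω₀/Q = 633 rad/s; BW = Δω/(2π) = 100.7 Hz.

(a) f₀ = 289.6 Hz  (b) Q = 2.875  (c) BW = 100.7 Hz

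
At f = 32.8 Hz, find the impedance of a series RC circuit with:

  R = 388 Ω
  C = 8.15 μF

Step 1 — Angular frequency: ω = 2π·f = 2π·32.8 = 206.1 rad/s.
Step 2 — Component impedances:
  R: Z = R = 388 Ω
  C: Z = 1/(jωC) = -j/(ω·C) = 0 - j595.4 Ω
Step 3 — Series combination: Z_total = R + C = 388 - j595.4 Ω = 710.6∠-56.9° Ω.

Z = 388 - j595.4 Ω = 710.6∠-56.9° Ω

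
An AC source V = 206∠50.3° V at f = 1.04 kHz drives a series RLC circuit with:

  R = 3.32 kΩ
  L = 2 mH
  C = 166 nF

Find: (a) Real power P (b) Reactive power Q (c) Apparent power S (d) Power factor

Step 1 — Angular frequency: ω = 2π·f = 2π·1040 = 6535 rad/s.
Step 2 — Component impedances:
  R: Z = R = 3320 Ω
  L: Z = jωL = j·6535·0.002 = 0 + j13.07 Ω
  C: Z = 1/(jωC) = -j/(ω·C) = 0 - j921.9 Ω
Step 3 — Series combination: Z_total = R + L + C = 3320 - j908.8 Ω = 3442∠-15.3° Ω.
Step 4 — Source phasor: V = 206∠50.3° V = 131.6 + j158.5 V.
Step 5 — Current: I = V / Z = 0.02471 + j0.05451 A = 0.05985∠65.6° A.
Step 6 — Complex power: S = V·I* = 11.89 - j3.255 VA.
Step 7 — Real power: P = Re(S) = 11.89 W.
Step 8 — Reactive power: Q = Im(S) = -3.255 VAR.
Step 9 — Apparent power: |S| = 12.33 VA.
Step 10 — Power factor: PF = P/|S| = 0.9645 (leading).

(a) P = 11.89 W  (b) Q = -3.255 VAR  (c) S = 12.33 VA  (d) PF = 0.9645 (leading)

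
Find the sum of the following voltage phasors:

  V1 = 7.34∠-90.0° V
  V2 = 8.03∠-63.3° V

Step 1 — Convert each phasor to rectangular form:
  V1 = 7.34·(cos(-90.0°) + j·sin(-90.0°)) = 0 - j7.34 V
  V2 = 8.03·(cos(-63.3°) + j·sin(-63.3°)) = 3.608 - j7.174 V
Step 2 — Sum components: V_total = 3.608 - j14.51 V.
Step 3 — Convert to polar: |V_total| = 14.96 V, ∠V_total = -76.0°.

V_total = 14.96∠-76.0° V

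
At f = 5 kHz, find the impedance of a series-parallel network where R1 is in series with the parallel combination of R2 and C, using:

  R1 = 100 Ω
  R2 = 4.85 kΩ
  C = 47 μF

Step 1 — Angular frequency: ω = 2π·f = 2π·5000 = 3.142e+04 rad/s.
Step 2 — Component impedances:
  R1: Z = R = 100 Ω
  R2: Z = R = 4850 Ω
  C: Z = 1/(jωC) = -j/(ω·C) = 0 - j0.6773 Ω
Step 3 — Parallel branch: R2 || C = 1/(1/R2 + 1/C) = 9.457e-05 - j0.6773 Ω.
Step 4 — Series with R1: Z_total = R1 + (R2 || C) = 100 - j0.6773 Ω = 100∠-0.4° Ω.

Z = 100 - j0.6773 Ω = 100∠-0.4° Ω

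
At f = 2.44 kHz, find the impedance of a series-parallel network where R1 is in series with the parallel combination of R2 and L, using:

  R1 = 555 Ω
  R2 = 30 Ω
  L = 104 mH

Step 1 — Angular frequency: ω = 2π·f = 2π·2440 = 1.533e+04 rad/s.
Step 2 — Component impedances:
  R1: Z = R = 555 Ω
  R2: Z = R = 30 Ω
  L: Z = jωL = j·1.533e+04·0.104 = 0 + j1594 Ω
Step 3 — Parallel branch: R2 || L = 1/(1/R2 + 1/L) = 29.99 + j0.5643 Ω.
Step 4 — Series with R1: Z_total = R1 + (R2 || L) = 585 + j0.5643 Ω = 585∠0.1° Ω.

Z = 585 + j0.5643 Ω = 585∠0.1° Ω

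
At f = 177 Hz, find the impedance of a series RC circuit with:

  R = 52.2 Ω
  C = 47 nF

Step 1 — Angular frequency: ω = 2π·f = 2π·177 = 1112 rad/s.
Step 2 — Component impedances:
  R: Z = R = 52.2 Ω
  C: Z = 1/(jωC) = -j/(ω·C) = 0 - j1.913e+04 Ω
Step 3 — Series combination: Z_total = R + C = 52.2 - j1.913e+04 Ω = 1.913e+04∠-89.8° Ω.

Z = 52.2 - j1.913e+04 Ω = 1.913e+04∠-89.8° Ω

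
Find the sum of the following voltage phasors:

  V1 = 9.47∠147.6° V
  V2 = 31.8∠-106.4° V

Step 1 — Convert each phasor to rectangular form:
  V1 = 9.47·(cos(147.6°) + j·sin(147.6°)) = -7.996 + j5.074 V
  V2 = 31.8·(cos(-106.4°) + j·sin(-106.4°)) = -8.978 - j30.51 V
Step 2 — Sum components: V_total = -16.97 - j25.43 V.
Step 3 — Convert to polar: |V_total| = 30.58 V, ∠V_total = -123.7°.

V_total = 30.58∠-123.7° V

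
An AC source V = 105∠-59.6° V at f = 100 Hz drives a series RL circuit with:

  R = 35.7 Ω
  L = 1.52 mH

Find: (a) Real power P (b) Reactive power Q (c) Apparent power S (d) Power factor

Step 1 — Angular frequency: ω = 2π·f = 2π·100 = 628.3 rad/s.
Step 2 — Component impedances:
  R: Z = R = 35.7 Ω
  L: Z = jωL = j·628.3·0.00152 = 0 + j0.955 Ω
Step 3 — Series combination: Z_total = R + L = 35.7 + j0.955 Ω = 35.71∠1.5° Ω.
Step 4 — Source phasor: V = 105∠-59.6° V = 53.13 - j90.56 V.
Step 5 — Current: I = V / Z = 1.419 - j2.575 A = 2.94∠-61.1° A.
Step 6 — Complex power: S = V·I* = 308.6 + j8.256 VA.
Step 7 — Real power: P = Re(S) = 308.6 W.
Step 8 — Reactive power: Q = Im(S) = 8.256 VAR.
Step 9 — Apparent power: |S| = 308.7 VA.
Step 10 — Power factor: PF = P/|S| = 0.9996 (lagging).

(a) P = 308.6 W  (b) Q = 8.256 VAR  (c) S = 308.7 VA  (d) PF = 0.9996 (lagging)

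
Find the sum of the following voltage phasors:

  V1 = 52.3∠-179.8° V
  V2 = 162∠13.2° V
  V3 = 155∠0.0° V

Step 1 — Convert each phasor to rectangular form:
  V1 = 52.3·(cos(-179.8°) + j·sin(-179.8°)) = -52.3 - j0.1826 V
  V2 = 162·(cos(13.2°) + j·sin(13.2°)) = 157.7 + j36.99 V
  V3 = 155·(cos(0.0°) + j·sin(0.0°)) = 155 V
Step 2 — Sum components: V_total = 260.4 + j36.81 V.
Step 3 — Convert to polar: |V_total| = 263 V, ∠V_total = 8.0°.

V_total = 263∠8.0° V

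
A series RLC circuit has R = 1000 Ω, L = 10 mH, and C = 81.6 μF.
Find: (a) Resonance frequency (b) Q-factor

Step 1 — Resonance condition Im(Z)=0 gives ω₀ = 1/√(LC).
Step 2 — ω₀ = 1/√(0.01·8.16e-05) = 1107 rad/s.
Step 3 — f₀ = ω₀/(2π) = 176.2 Hz.
Step 4 — Series Q: Q = ω₀L/R = 1107·0.01/1000 = 0.01107.

(a) f₀ = 176.2 Hz  (b) Q = 0.01107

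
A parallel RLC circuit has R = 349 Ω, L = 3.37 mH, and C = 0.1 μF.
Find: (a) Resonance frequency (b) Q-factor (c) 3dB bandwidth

Step 1 — Resonance: ω₀ = 1/√(LC) = 1/√(0.00337·1e-07) = 5.447e+04 rad/s.
Step 2 — f₀ = ω₀/(2π) = 8670 Hz.
Step 3 — Parallel Q: Q = R/(ω₀L) = 349/(5.447e+04·0.00337) = 1.901.
Step 4 — Bandwidth: Δω = ω₀/Q = 2.865e+04 rad/s; BW = Δω/(2π) = 4560 Hz.

(a) f₀ = 8670 Hz  (b) Q = 1.901  (c) BW = 4560 Hz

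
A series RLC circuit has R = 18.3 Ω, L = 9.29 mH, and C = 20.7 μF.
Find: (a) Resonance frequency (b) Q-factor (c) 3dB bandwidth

Step 1 — Resonance condition Im(Z)=0 gives ω₀ = 1/√(LC).
Step 2 — ω₀ = 1/√(0.00929·2.07e-05) = 2280 rad/s.
Step 3 — f₀ = ω₀/(2π) = 362.9 Hz.
Step 4 — Series Q: Q = ω₀L/R = 2280·0.00929/18.3 = 1.158.
Step 5 — 3dB bandwidth: Δω = ω₀/Q = 1970 rad/s; BW = Δω/(2π) = 313.5 Hz.

(a) f₀ = 362.9 Hz  (b) Q = 1.158  (c) BW = 313.5 Hz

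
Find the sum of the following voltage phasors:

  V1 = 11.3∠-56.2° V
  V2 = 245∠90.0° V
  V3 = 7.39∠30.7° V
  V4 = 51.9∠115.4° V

Step 1 — Convert each phasor to rectangular form:
  V1 = 11.3·(cos(-56.2°) + j·sin(-56.2°)) = 6.286 - j9.39 V
  V2 = 245·(cos(90.0°) + j·sin(90.0°)) = 0 + j245 V
  V3 = 7.39·(cos(30.7°) + j·sin(30.7°)) = 6.354 + j3.773 V
  V4 = 51.9·(cos(115.4°) + j·sin(115.4°)) = -22.26 + j46.88 V
Step 2 — Sum components: V_total = -9.621 + j286.3 V.
Step 3 — Convert to polar: |V_total| = 286.4 V, ∠V_total = 91.9°.

V_total = 286.4∠91.9° V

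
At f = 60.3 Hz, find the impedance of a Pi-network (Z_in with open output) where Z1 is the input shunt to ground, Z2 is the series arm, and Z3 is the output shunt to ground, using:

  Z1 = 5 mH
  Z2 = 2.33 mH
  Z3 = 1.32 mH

Step 1 — Angular frequency: ω = 2π·f = 2π·60.3 = 378.9 rad/s.
Step 2 — Component impedances:
  Z1: Z = jωL = j·378.9·0.005 = 0 + j1.894 Ω
  Z2: Z = jωL = j·378.9·0.00233 = 0 + j0.8828 Ω
  Z3: Z = jωL = j·378.9·0.00132 = 0 + j0.5001 Ω
Step 3 — With open output, the series arm Z2 and the output shunt Z3 appear in series to ground: Z2 + Z3 = 0 + j1.383 Ω.
Step 4 — Parallel with input shunt Z1: Z_in = Z1 || (Z2 + Z3) = 0 + j0.7994 Ω = 0.7994∠90.0° Ω.

Z = 0 + j0.7994 Ω = 0.7994∠90.0° Ω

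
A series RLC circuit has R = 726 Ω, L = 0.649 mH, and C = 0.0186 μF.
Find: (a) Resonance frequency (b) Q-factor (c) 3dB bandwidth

Step 1 — Resonance: ω₀ = 1/√(LC) = 1/√(0.000649·1.86e-08) = 2.878e+05 rad/s.
Step 2 — f₀ = ω₀/(2π) = 4.581e+04 Hz.
Step 3 — Series Q: Q = ω₀L/R = 2.878e+05·0.000649/726 = 0.2573.
Step 4 — Bandwidth: Δω = ω₀/Q = 1.119e+06 rad/s; BW = Δω/(2π) = 1.78e+05 Hz.

(a) f₀ = 4.581e+04 Hz  (b) Q = 0.2573  (c) BW = 1.78e+05 Hz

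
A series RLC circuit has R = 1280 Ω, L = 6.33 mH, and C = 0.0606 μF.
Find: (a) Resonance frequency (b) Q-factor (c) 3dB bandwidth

Step 1 — Resonance condition Im(Z)=0 gives ω₀ = 1/√(LC).
Step 2 — ω₀ = 1/√(0.00633·6.06e-08) = 5.106e+04 rad/s.
Step 3 — f₀ = ω₀/(2π) = 8126 Hz.
Step 4 — Series Q: Q = ω₀L/R = 5.106e+04·0.00633/1280 = 0.2525.
Step 5 — 3dB bandwidth: Δω = ω₀/Q = 2.022e+05 rad/s; BW = Δω/(2π) = 3.218e+04 Hz.

(a) f₀ = 8126 Hz  (b) Q = 0.2525  (c) BW = 3.218e+04 Hz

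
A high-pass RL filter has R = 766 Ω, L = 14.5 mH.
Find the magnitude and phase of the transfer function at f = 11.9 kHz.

Step 1 — Angular frequency: ω = 2π·1.19e+04 = 7.477e+04 rad/s.
Step 2 — Transfer function: H(jω) = jωL/(R + jωL).
Step 3 — Numerator jωL = j·1084; denominator R + jωL = 766 + j1084.
Step 4 — H = 0.667 + j0.4713.
Step 5 — Magnitude: |H| = 0.8167 (-1.8 dB); phase: φ = 35.2°.

|H| = 0.8167 (-1.8 dB), φ = 35.2°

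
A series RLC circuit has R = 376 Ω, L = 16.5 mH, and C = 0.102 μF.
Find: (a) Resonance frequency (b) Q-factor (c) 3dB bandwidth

Step 1 — Resonance: ω₀ = 1/√(LC) = 1/√(0.0165·1.02e-07) = 2.438e+04 rad/s.
Step 2 — f₀ = ω₀/(2π) = 3880 Hz.
Step 3 — Series Q: Q = ω₀L/R = 2.438e+04·0.0165/376 = 1.07.
Step 4 — Bandwidth: Δω = ω₀/Q = 2.279e+04 rad/s; BW = Δω/(2π) = 3627 Hz.

(a) f₀ = 3880 Hz  (b) Q = 1.07  (c) BW = 3627 Hz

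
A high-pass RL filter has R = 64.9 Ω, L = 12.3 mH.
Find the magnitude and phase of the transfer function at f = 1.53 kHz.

Step 1 — Angular frequency: ω = 2π·1530 = 9613 rad/s.
Step 2 — Transfer function: H(jω) = jωL/(R + jωL).
Step 3 — Numerator jωL = j·118.2; denominator R + jωL = 64.9 + j118.2.
Step 4 — H = 0.7685 + j0.4218.
Step 5 — Magnitude: |H| = 0.8766 (-1.1 dB); phase: φ = 28.8°.

|H| = 0.8766 (-1.1 dB), φ = 28.8°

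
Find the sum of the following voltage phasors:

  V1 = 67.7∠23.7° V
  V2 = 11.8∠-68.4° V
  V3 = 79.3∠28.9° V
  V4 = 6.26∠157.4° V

Step 1 — Convert each phasor to rectangular form:
  V1 = 67.7·(cos(23.7°) + j·sin(23.7°)) = 61.99 + j27.21 V
  V2 = 11.8·(cos(-68.4°) + j·sin(-68.4°)) = 4.344 - j10.97 V
  V3 = 79.3·(cos(28.9°) + j·sin(28.9°)) = 69.42 + j38.32 V
  V4 = 6.26·(cos(157.4°) + j·sin(157.4°)) = -5.779 + j2.406 V
Step 2 — Sum components: V_total = 130 + j56.97 V.
Step 3 — Convert to polar: |V_total| = 141.9 V, ∠V_total = 23.7°.

V_total = 141.9∠23.7° V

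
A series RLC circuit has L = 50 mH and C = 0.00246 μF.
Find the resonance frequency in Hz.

Step 1 — Resonance condition Im(Z)=0 gives ω₀ = 1/√(LC).
Step 2 — ω₀ = 1/√(0.05·2.46e-09) = 9.017e+04 rad/s.
Step 3 — f₀ = ω₀/(2π) = 1.435e+04 Hz.

f₀ = 1.435e+04 Hz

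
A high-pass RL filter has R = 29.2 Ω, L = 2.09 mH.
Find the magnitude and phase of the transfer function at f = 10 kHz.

Step 1 — Angular frequency: ω = 2π·1e+04 = 6.283e+04 rad/s.
Step 2 — Transfer function: H(jω) = jωL/(R + jωL).
Step 3 — Numerator jωL = j·131.3; denominator R + jωL = 29.2 + j131.3.
Step 4 — H = 0.9529 + j0.2119.
Step 5 — Magnitude: |H| = 0.9762 (-0.2 dB); phase: φ = 12.5°.

|H| = 0.9762 (-0.2 dB), φ = 12.5°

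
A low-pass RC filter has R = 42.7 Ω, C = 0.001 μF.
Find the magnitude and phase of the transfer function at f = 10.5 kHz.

Step 1 — Angular frequency: ω = 2π·1.05e+04 = 6.597e+04 rad/s.
Step 2 — Transfer function: H(jω) = 1/(1 + jωRC).
Step 3 — Denominator: 1 + jωRC = 1 + j·6.597e+04·42.7·1e-09 = 1 + j0.002817.
Step 4 — H = 1 - j0.002817.
Step 5 — Magnitude: |H| = 1 (-0.0 dB); phase: φ = -0.2°.

|H| = 1 (-0.0 dB), φ = -0.2°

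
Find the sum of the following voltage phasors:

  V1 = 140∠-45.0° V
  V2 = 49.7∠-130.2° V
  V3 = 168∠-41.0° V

Step 1 — Convert each phasor to rectangular form:
  V1 = 140·(cos(-45.0°) + j·sin(-45.0°)) = 98.99 - j98.99 V
  V2 = 49.7·(cos(-130.2°) + j·sin(-130.2°)) = -32.08 - j37.96 V
  V3 = 168·(cos(-41.0°) + j·sin(-41.0°)) = 126.8 - j110.2 V
Step 2 — Sum components: V_total = 193.7 - j247.2 V.
Step 3 — Convert to polar: |V_total| = 314 V, ∠V_total = -51.9°.

V_total = 314∠-51.9° V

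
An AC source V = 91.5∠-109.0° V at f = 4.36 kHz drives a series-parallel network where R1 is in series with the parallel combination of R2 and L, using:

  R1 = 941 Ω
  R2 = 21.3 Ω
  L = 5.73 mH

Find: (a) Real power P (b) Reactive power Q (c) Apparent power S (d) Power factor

Step 1 — Angular frequency: ω = 2π·f = 2π·4360 = 2.739e+04 rad/s.
Step 2 — Component impedances:
  R1: Z = R = 941 Ω
  R2: Z = R = 21.3 Ω
  L: Z = jωL = j·2.739e+04·0.00573 = 0 + j157 Ω
Step 3 — Parallel branch: R2 || L = 1/(1/R2 + 1/L) = 20.91 + j2.838 Ω.
Step 4 — Series with R1: Z_total = R1 + (R2 || L) = 961.9 + j2.838 Ω = 961.9∠0.2° Ω.
Step 5 — Source phasor: V = 91.5∠-109.0° V = -29.79 - j86.51 V.
Step 6 — Current: I = V / Z = -0.03123 - j0.08985 A = 0.09512∠-109.2° A.
Step 7 — Complex power: S = V·I* = 8.704 + j0.02568 VA.
Step 8 — Real power: P = Re(S) = 8.704 W.
Step 9 — Reactive power: Q = Im(S) = 0.02568 VAR.
Step 10 — Apparent power: |S| = 8.704 VA.
Step 11 — Power factor: PF = P/|S| = 1 (lagging).

(a) P = 8.704 W  (b) Q = 0.02568 VAR  (c) S = 8.704 VA  (d) PF = 1 (lagging)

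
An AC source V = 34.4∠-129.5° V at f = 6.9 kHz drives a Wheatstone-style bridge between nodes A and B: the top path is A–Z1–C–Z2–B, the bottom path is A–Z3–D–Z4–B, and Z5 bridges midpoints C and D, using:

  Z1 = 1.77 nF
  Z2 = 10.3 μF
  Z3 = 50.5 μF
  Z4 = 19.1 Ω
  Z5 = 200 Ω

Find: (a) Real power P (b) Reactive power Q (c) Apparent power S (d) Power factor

Step 1 — Angular frequency: ω = 2π·f = 2π·6900 = 4.335e+04 rad/s.
Step 2 — Component impedances:
  Z1: Z = 1/(jωC) = -j/(ω·C) = 0 - j1.303e+04 Ω
  Z2: Z = 1/(jωC) = -j/(ω·C) = 0 - j2.239 Ω
  Z3: Z = 1/(jωC) = -j/(ω·C) = 0 - j0.4568 Ω
  Z4: Z = R = 19.1 Ω
  Z5: Z = R = 200 Ω
Step 3 — Bridge requires nodal analysis (the Z5 bridge couples midpoints C and D, so the two paths cannot be reduced to a simple series/parallel combination). Setting node B to ground and injecting 1 A at node A, the 3-node admittance system at A, C, D solves to V_A = Z_AB = 17.43 - j0.4971 Ω = 17.44∠-1.6° Ω.
Step 4 — Source phasor: V = 34.4∠-129.5° V = -21.88 - j26.54 V.
Step 5 — Current: I = V / Z = -1.211 - j1.557 A = 1.972∠-127.9° A.
Step 6 — Complex power: S = V·I* = 67.82 - j1.934 VA.
Step 7 — Real power: P = Re(S) = 67.82 W.
Step 8 — Reactive power: Q = Im(S) = -1.934 VAR.
Step 9 — Apparent power: |S| = 67.85 VA.
Step 10 — Power factor: PF = P/|S| = 0.9996 (leading).

(a) P = 67.82 W  (b) Q = -1.934 VAR  (c) S = 67.85 VA  (d) PF = 0.9996 (leading)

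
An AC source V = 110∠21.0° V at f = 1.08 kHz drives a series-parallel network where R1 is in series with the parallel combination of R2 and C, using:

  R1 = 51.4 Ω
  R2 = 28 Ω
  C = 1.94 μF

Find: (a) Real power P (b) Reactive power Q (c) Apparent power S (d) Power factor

Step 1 — Angular frequency: ω = 2π·f = 2π·1080 = 6786 rad/s.
Step 2 — Component impedances:
  R1: Z = R = 51.4 Ω
  R2: Z = R = 28 Ω
  C: Z = 1/(jωC) = -j/(ω·C) = 0 - j75.96 Ω
Step 3 — Parallel branch: R2 || C = 1/(1/R2 + 1/C) = 24.65 - j9.086 Ω.
Step 4 — Series with R1: Z_total = R1 + (R2 || C) = 76.05 - j9.086 Ω = 76.59∠-6.8° Ω.
Step 5 — Source phasor: V = 110∠21.0° V = 102.7 + j39.42 V.
Step 6 — Current: I = V / Z = 1.27 + j0.6701 A = 1.436∠27.8° A.
Step 7 — Complex power: S = V·I* = 156.9 - j18.74 VA.
Step 8 — Real power: P = Re(S) = 156.9 W.
Step 9 — Reactive power: Q = Im(S) = -18.74 VAR.
Step 10 — Apparent power: |S| = 158 VA.
Step 11 — Power factor: PF = P/|S| = 0.9929 (leading).

(a) P = 156.9 W  (b) Q = -18.74 VAR  (c) S = 158 VA  (d) PF = 0.9929 (leading)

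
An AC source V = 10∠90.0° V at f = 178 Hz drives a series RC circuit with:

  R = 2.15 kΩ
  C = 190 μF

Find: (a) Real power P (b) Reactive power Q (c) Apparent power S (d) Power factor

Step 1 — Angular frequency: ω = 2π·f = 2π·178 = 1118 rad/s.
Step 2 — Component impedances:
  R: Z = R = 2150 Ω
  C: Z = 1/(jωC) = -j/(ω·C) = 0 - j4.706 Ω
Step 3 — Series combination: Z_total = R + C = 2150 - j4.706 Ω = 2150∠-0.1° Ω.
Step 4 — Source phasor: V = 10∠90.0° V = 0 + j10 V.
Step 5 — Current: I = V / Z = -1.018e-05 + j0.004651 A = 0.004651∠90.1° A.
Step 6 — Complex power: S = V·I* = 0.04651 - j0.0001018 VA.
Step 7 — Real power: P = Re(S) = 0.04651 W.
Step 8 — Reactive power: Q = Im(S) = -0.0001018 VAR.
Step 9 — Apparent power: |S| = 0.04651 VA.
Step 10 — Power factor: PF = P/|S| = 1 (leading).

(a) P = 0.04651 W  (b) Q = -0.0001018 VAR  (c) S = 0.04651 VA  (d) PF = 1 (leading)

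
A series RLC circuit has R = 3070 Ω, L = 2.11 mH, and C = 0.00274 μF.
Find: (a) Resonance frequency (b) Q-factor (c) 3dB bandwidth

Step 1 — Resonance condition Im(Z)=0 gives ω₀ = 1/√(LC).
Step 2 — ω₀ = 1/√(0.00211·2.74e-09) = 4.159e+05 rad/s.
Step 3 — f₀ = ω₀/(2π) = 6.619e+04 Hz.
Step 4 — Series Q: Q = ω₀L/R = 4.159e+05·0.00211/3070 = 0.2858.
Step 5 — 3dB bandwidth: Δω = ω₀/Q = 1.455e+06 rad/s; BW = Δω/(2π) = 2.316e+05 Hz.

(a) f₀ = 6.619e+04 Hz  (b) Q = 0.2858  (c) BW = 2.316e+05 Hz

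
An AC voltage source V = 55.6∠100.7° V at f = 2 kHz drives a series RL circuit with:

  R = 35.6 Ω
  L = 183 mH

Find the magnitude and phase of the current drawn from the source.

Step 1 — Angular frequency: ω = 2π·f = 2π·2000 = 1.257e+04 rad/s.
Step 2 — Component impedances:
  R: Z = R = 35.6 Ω
  L: Z = jωL = j·1.257e+04·0.183 = 0 + j2300 Ω
Step 3 — Series combination: Z_total = R + L = 35.6 + j2300 Ω = 2300∠89.1° Ω.
Step 4 — Source phasor: V = 55.6∠100.7° V = -10.32 + j54.63 V.
Step 5 — Ohm's law: I = V / Z_total = (-10.32 + j54.63) / (35.6 + j2300) = 0.02368 + j0.004856 A.
Step 6 — Convert to polar: |I| = 0.02417 A, ∠I = 11.6°.

I = 0.02417∠11.6° A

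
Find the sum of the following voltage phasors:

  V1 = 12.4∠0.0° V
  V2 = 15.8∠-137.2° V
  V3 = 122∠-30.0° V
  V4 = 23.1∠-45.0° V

Step 1 — Convert each phasor to rectangular form:
  V1 = 12.4·(cos(0.0°) + j·sin(0.0°)) = 12.4 V
  V2 = 15.8·(cos(-137.2°) + j·sin(-137.2°)) = -11.59 - j10.74 V
  V3 = 122·(cos(-30.0°) + j·sin(-30.0°)) = 105.7 - j61 V
  V4 = 23.1·(cos(-45.0°) + j·sin(-45.0°)) = 16.33 - j16.33 V
Step 2 — Sum components: V_total = 122.8 - j88.07 V.
Step 3 — Convert to polar: |V_total| = 151.1 V, ∠V_total = -35.6°.

V_total = 151.1∠-35.6° V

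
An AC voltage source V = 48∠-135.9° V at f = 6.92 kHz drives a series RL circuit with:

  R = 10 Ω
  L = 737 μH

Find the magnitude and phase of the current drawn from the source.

Step 1 — Angular frequency: ω = 2π·f = 2π·6920 = 4.348e+04 rad/s.
Step 2 — Component impedances:
  R: Z = R = 10 Ω
  L: Z = jωL = j·4.348e+04·0.000737 = 0 + j32.04 Ω
Step 3 — Series combination: Z_total = R + L = 10 + j32.04 Ω = 33.57∠72.7° Ω.
Step 4 — Source phasor: V = 48∠-135.9° V = -34.47 - j33.4 V.
Step 5 — Ohm's law: I = V / Z_total = (-34.47 - j33.4) / (10 + j32.04) = -1.256 + j0.6838 A.
Step 6 — Convert to polar: |I| = 1.43 A, ∠I = 151.4°.

I = 1.43∠151.4° A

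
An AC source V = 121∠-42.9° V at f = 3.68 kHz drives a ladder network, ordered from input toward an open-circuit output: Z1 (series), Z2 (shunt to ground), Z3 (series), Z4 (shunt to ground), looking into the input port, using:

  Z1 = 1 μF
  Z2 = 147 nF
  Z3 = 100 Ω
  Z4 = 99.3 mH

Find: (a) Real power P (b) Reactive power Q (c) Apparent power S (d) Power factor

Step 1 — Angular frequency: ω = 2π·f = 2π·3680 = 2.312e+04 rad/s.
Step 2 — Component impedances:
  Z1: Z = 1/(jωC) = -j/(ω·C) = 0 - j43.25 Ω
  Z2: Z = 1/(jωC) = -j/(ω·C) = 0 - j294.2 Ω
  Z3: Z = R = 100 Ω
  Z4: Z = jωL = j·2.312e+04·0.0993 = 0 + j2296 Ω
Step 3 — Ladder network (open output): work backward from the far end, alternating series and parallel combinations. Z_in = 2.155 - j380.6 Ω = 380.6∠-89.7° Ω.
Step 4 — Source phasor: V = 121∠-42.9° V = 88.64 - j82.37 V.
Step 5 — Current: I = V / Z = 0.2177 + j0.2317 A = 0.3179∠46.8° A.
Step 6 — Complex power: S = V·I* = 0.2178 - j38.47 VA.
Step 7 — Real power: P = Re(S) = 0.2178 W.
Step 8 — Reactive power: Q = Im(S) = -38.47 VAR.
Step 9 — Apparent power: |S| = 38.47 VA.
Step 10 — Power factor: PF = P/|S| = 0.005661 (leading).

(a) P = 0.2178 W  (b) Q = -38.47 VAR  (c) S = 38.47 VA  (d) PF = 0.005661 (leading)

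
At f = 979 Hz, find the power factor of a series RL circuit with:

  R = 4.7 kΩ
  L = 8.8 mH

Step 1 — Angular frequency: ω = 2π·f = 2π·979 = 6151 rad/s.
Step 2 — Component impedances:
  R: Z = R = 4700 Ω
  L: Z = jωL = j·6151·0.0088 = 0 + j54.13 Ω
Step 3 — Series combination: Z_total = R + L = 4700 + j54.13 Ω = 4700∠0.7° Ω.
Step 4 — Power factor: PF = cos(φ) = Re(Z)/|Z| = 4700/4700.3 = 0.9999.
Step 5 — Type: Im(Z) = 54.13 ⇒ lagging (phase φ = 0.7°).

PF = 0.9999 (lagging, φ = 0.7°)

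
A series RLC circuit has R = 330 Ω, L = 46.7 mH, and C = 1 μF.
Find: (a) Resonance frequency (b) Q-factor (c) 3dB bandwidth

Step 1 — Resonance condition Im(Z)=0 gives ω₀ = 1/√(LC).
Step 2 — ω₀ = 1/√(0.0467·1e-06) = 4627 rad/s.
Step 3 — f₀ = ω₀/(2π) = 736.5 Hz.
Step 4 — Series Q: Q = ω₀L/R = 4627·0.0467/330 = 0.6549.
Step 5 — 3dB bandwidth: Δω = ω₀/Q = 7066 rad/s; BW = Δω/(2π) = 1125 Hz.

(a) f₀ = 736.5 Hz  (b) Q = 0.6549  (c) BW = 1125 Hz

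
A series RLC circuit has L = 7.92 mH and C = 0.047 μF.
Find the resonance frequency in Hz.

Step 1 — Resonance condition Im(Z)=0 gives ω₀ = 1/√(LC).
Step 2 — ω₀ = 1/√(0.00792·4.7e-08) = 5.183e+04 rad/s.
Step 3 — f₀ = ω₀/(2π) = 8249 Hz.

f₀ = 8249 Hz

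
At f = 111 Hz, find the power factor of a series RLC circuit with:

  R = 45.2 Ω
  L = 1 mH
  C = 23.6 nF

Step 1 — Angular frequency: ω = 2π·f = 2π·111 = 697.4 rad/s.
Step 2 — Component impedances:
  R: Z = R = 45.2 Ω
  L: Z = jωL = j·697.4·0.001 = 0 + j0.6974 Ω
  C: Z = 1/(jωC) = -j/(ω·C) = 0 - j6.076e+04 Ω
Step 3 — Series combination: Z_total = R + L + C = 45.2 - j6.075e+04 Ω = 6.075e+04∠-90.0° Ω.
Step 4 — Power factor: PF = cos(φ) = Re(Z)/|Z| = 45.2/6.075e+04 = 0.000744.
Step 5 — Type: Im(Z) = -6.075e+04 ⇒ leading (phase φ = -90.0°).

PF = 0.000744 (leading, φ = -90.0°)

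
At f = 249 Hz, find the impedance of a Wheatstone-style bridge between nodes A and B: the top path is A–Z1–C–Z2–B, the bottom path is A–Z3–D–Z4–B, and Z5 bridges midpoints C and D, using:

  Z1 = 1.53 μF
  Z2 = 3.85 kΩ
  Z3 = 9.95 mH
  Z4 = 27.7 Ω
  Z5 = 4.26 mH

Step 1 — Angular frequency: ω = 2π·f = 2π·249 = 1565 rad/s.
Step 2 — Component impedances:
  Z1: Z = 1/(jωC) = -j/(ω·C) = 0 - j417.8 Ω
  Z2: Z = R = 3850 Ω
  Z3: Z = jωL = j·1565·0.00995 = 0 + j15.57 Ω
  Z4: Z = R = 27.7 Ω
  Z5: Z = jωL = j·1565·0.00426 = 0 + j6.665 Ω
Step 3 — Bridge requires nodal analysis (the Z5 bridge couples midpoints C and D, so the two paths cannot be reduced to a simple series/parallel combination). Setting node B to ground and injecting 1 A at node A, the 3-node admittance system at A, C, D solves to V_A = Z_AB = 27.5 + j16.18 Ω = 31.91∠30.5° Ω.

Z = 27.5 + j16.18 Ω = 31.91∠30.5° Ω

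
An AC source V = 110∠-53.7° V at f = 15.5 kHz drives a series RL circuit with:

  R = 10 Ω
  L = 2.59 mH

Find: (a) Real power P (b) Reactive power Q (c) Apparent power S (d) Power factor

Step 1 — Angular frequency: ω = 2π·f = 2π·1.55e+04 = 9.739e+04 rad/s.
Step 2 — Component impedances:
  R: Z = R = 10 Ω
  L: Z = jωL = j·9.739e+04·0.00259 = 0 + j252.2 Ω
Step 3 — Series combination: Z_total = R + L = 10 + j252.2 Ω = 252.4∠87.7° Ω.
Step 4 — Source phasor: V = 110∠-53.7° V = 65.12 - j88.65 V.
Step 5 — Current: I = V / Z = -0.3407 - j0.2717 A = 0.4358∠-141.4° A.
Step 6 — Complex power: S = V·I* = 1.899 + j47.9 VA.
Step 7 — Real power: P = Re(S) = 1.899 W.
Step 8 — Reactive power: Q = Im(S) = 47.9 VAR.
Step 9 — Apparent power: |S| = 47.93 VA.
Step 10 — Power factor: PF = P/|S| = 0.03961 (lagging).

(a) P = 1.899 W  (b) Q = 47.9 VAR  (c) S = 47.93 VA  (d) PF = 0.03961 (lagging)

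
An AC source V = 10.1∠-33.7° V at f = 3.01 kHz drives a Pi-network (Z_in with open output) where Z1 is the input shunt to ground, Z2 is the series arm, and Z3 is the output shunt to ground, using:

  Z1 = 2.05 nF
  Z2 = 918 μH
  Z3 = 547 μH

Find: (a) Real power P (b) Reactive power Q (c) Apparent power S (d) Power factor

Step 1 — Angular frequency: ω = 2π·f = 2π·3010 = 1.891e+04 rad/s.
Step 2 — Component impedances:
  Z1: Z = 1/(jωC) = -j/(ω·C) = 0 - j2.579e+04 Ω
  Z2: Z = jωL = j·1.891e+04·0.000918 = 0 + j17.36 Ω
  Z3: Z = jωL = j·1.891e+04·0.000547 = 0 + j10.35 Ω
Step 3 — With open output, the series arm Z2 and the output shunt Z3 appear in series to ground: Z2 + Z3 = 0 + j27.71 Ω.
Step 4 — Parallel with input shunt Z1: Z_in = Z1 || (Z2 + Z3) = 0 + j27.74 Ω = 27.74∠90.0° Ω.
Step 5 — Source phasor: V = 10.1∠-33.7° V = 8.403 - j5.604 V.
Step 6 — Current: I = V / Z = -0.202 - j0.3029 A = 0.3641∠-123.7° A.
Step 7 — Complex power: S = V·I* = 0 + j3.678 VA.
Step 8 — Real power: P = Re(S) = 0 W.
Step 9 — Reactive power: Q = Im(S) = 3.678 VAR.
Step 10 — Apparent power: |S| = 3.678 VA.
Step 11 — Power factor: PF = P/|S| = 0 (lagging).

(a) P = 0 W  (b) Q = 3.678 VAR  (c) S = 3.678 VA  (d) PF = 0 (lagging)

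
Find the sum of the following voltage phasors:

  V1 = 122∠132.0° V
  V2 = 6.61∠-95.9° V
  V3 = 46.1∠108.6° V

Step 1 — Convert each phasor to rectangular form:
  V1 = 122·(cos(132.0°) + j·sin(132.0°)) = -81.63 + j90.66 V
  V2 = 6.61·(cos(-95.9°) + j·sin(-95.9°)) = -0.6795 - j6.575 V
  V3 = 46.1·(cos(108.6°) + j·sin(108.6°)) = -14.7 + j43.69 V
Step 2 — Sum components: V_total = -97.02 + j127.8 V.
Step 3 — Convert to polar: |V_total| = 160.4 V, ∠V_total = 127.2°.

V_total = 160.4∠127.2° V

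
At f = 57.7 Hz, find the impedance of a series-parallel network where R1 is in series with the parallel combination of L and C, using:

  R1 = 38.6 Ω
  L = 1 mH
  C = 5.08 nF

Step 1 — Angular frequency: ω = 2π·f = 2π·57.7 = 362.5 rad/s.
Step 2 — Component impedances:
  R1: Z = R = 38.6 Ω
  L: Z = jωL = j·362.5·0.001 = 0 + j0.3625 Ω
  C: Z = 1/(jωC) = -j/(ω·C) = 0 - j5.43e+05 Ω
Step 3 — Parallel branch: L || C = 1/(1/L + 1/C) = 0 + j0.3625 Ω.
Step 4 — Series with R1: Z_total = R1 + (L || C) = 38.6 + j0.3625 Ω = 38.6∠0.5° Ω.

Z = 38.6 + j0.3625 Ω = 38.6∠0.5° Ω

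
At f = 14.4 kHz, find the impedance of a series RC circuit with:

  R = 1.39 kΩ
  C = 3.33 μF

Step 1 — Angular frequency: ω = 2π·f = 2π·1.44e+04 = 9.048e+04 rad/s.
Step 2 — Component impedances:
  R: Z = R = 1390 Ω
  C: Z = 1/(jωC) = -j/(ω·C) = 0 - j3.319 Ω
Step 3 — Series combination: Z_total = R + C = 1390 - j3.319 Ω = 1390∠-0.1° Ω.

Z = 1390 - j3.319 Ω = 1390∠-0.1° Ω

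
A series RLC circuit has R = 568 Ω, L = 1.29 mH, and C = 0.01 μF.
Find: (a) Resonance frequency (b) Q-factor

Step 1 — Resonance condition Im(Z)=0 gives ω₀ = 1/√(LC).
Step 2 — ω₀ = 1/√(0.00129·1e-08) = 2.784e+05 rad/s.
Step 3 — f₀ = ω₀/(2π) = 4.431e+04 Hz.
Step 4 — Series Q: Q = ω₀L/R = 2.784e+05·0.00129/568 = 0.6323.

(a) f₀ = 4.431e+04 Hz  (b) Q = 0.6323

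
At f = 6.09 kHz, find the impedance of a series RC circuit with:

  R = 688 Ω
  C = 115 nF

Step 1 — Angular frequency: ω = 2π·f = 2π·6090 = 3.826e+04 rad/s.
Step 2 — Component impedances:
  R: Z = R = 688 Ω
  C: Z = 1/(jωC) = -j/(ω·C) = 0 - j227.3 Ω
Step 3 — Series combination: Z_total = R + C = 688 - j227.3 Ω = 724.6∠-18.3° Ω.

Z = 688 - j227.3 Ω = 724.6∠-18.3° Ω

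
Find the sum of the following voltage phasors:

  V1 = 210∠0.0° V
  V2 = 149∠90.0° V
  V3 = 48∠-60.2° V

Step 1 — Convert each phasor to rectangular form:
  V1 = 210·(cos(0.0°) + j·sin(0.0°)) = 210 V
  V2 = 149·(cos(90.0°) + j·sin(90.0°)) = 0 + j149 V
  V3 = 48·(cos(-60.2°) + j·sin(-60.2°)) = 23.85 - j41.65 V
Step 2 — Sum components: V_total = 233.9 + j107.3 V.
Step 3 — Convert to polar: |V_total| = 257.3 V, ∠V_total = 24.7°.

V_total = 257.3∠24.7° V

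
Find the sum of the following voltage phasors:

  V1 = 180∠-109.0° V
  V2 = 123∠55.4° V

Step 1 — Convert each phasor to rectangular form:
  V1 = 180·(cos(-109.0°) + j·sin(-109.0°)) = -58.6 - j170.2 V
  V2 = 123·(cos(55.4°) + j·sin(55.4°)) = 69.84 + j101.2 V
Step 2 — Sum components: V_total = 11.24 - j68.95 V.
Step 3 — Convert to polar: |V_total| = 69.86 V, ∠V_total = -80.7°.

V_total = 69.86∠-80.7° V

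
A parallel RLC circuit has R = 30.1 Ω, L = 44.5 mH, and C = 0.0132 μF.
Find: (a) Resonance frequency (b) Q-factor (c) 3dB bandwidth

Step 1 — Resonance: ω₀ = 1/√(LC) = 1/√(0.0445·1.32e-08) = 4.126e+04 rad/s.
Step 2 — f₀ = ω₀/(2π) = 6567 Hz.
Step 3 — Parallel Q: Q = R/(ω₀L) = 30.1/(4.126e+04·0.0445) = 0.01639.
Step 4 — Bandwidth: Δω = ω₀/Q = 2.517e+06 rad/s; BW = Δω/(2π) = 4.006e+05 Hz.

(a) f₀ = 6567 Hz  (b) Q = 0.01639  (c) BW = 4.006e+05 Hz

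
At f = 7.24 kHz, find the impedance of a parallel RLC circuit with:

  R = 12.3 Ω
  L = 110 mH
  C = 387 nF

Step 1 — Angular frequency: ω = 2π·f = 2π·7240 = 4.549e+04 rad/s.
Step 2 — Component impedances:
  R: Z = R = 12.3 Ω
  L: Z = jωL = j·4.549e+04·0.11 = 0 + j5004 Ω
  C: Z = 1/(jωC) = -j/(ω·C) = 0 - j56.8 Ω
Step 3 — Parallel combination: 1/Z_total = 1/R + 1/L + 1/C; Z_total = 11.76 - j2.518 Ω = 12.03∠-12.1° Ω.

Z = 11.76 - j2.518 Ω = 12.03∠-12.1° Ω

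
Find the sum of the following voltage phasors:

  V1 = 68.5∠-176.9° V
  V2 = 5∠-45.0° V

Step 1 — Convert each phasor to rectangular form:
  V1 = 68.5·(cos(-176.9°) + j·sin(-176.9°)) = -68.4 - j3.704 V
  V2 = 5·(cos(-45.0°) + j·sin(-45.0°)) = 3.536 - j3.536 V
Step 2 — Sum components: V_total = -64.86 - j7.24 V.
Step 3 — Convert to polar: |V_total| = 65.27 V, ∠V_total = -173.6°.

V_total = 65.27∠-173.6° V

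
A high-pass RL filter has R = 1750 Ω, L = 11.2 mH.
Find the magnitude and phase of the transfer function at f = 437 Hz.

Step 1 — Angular frequency: ω = 2π·437 = 2746 rad/s.
Step 2 — Transfer function: H(jω) = jωL/(R + jωL).
Step 3 — Numerator jωL = j·30.75; denominator R + jωL = 1750 + j30.75.
Step 4 — H = 0.0003087 + j0.01757.
Step 5 — Magnitude: |H| = 0.01757 (-35.1 dB); phase: φ = 89.0°.

|H| = 0.01757 (-35.1 dB), φ = 89.0°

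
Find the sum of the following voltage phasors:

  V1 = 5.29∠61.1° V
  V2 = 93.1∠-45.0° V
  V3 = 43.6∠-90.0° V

Step 1 — Convert each phasor to rectangular form:
  V1 = 5.29·(cos(61.1°) + j·sin(61.1°)) = 2.557 + j4.631 V
  V2 = 93.1·(cos(-45.0°) + j·sin(-45.0°)) = 65.83 - j65.83 V
  V3 = 43.6·(cos(-90.0°) + j·sin(-90.0°)) = 0 - j43.6 V
Step 2 — Sum components: V_total = 68.39 - j104.8 V.
Step 3 — Convert to polar: |V_total| = 125.1 V, ∠V_total = -56.9°.

V_total = 125.1∠-56.9° V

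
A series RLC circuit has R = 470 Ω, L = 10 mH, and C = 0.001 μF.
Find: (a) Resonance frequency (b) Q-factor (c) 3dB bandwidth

Step 1 — Resonance: ω₀ = 1/√(LC) = 1/√(0.01·1e-09) = 3.162e+05 rad/s.
Step 2 — f₀ = ω₀/(2π) = 5.033e+04 Hz.
Step 3 — Series Q: Q = ω₀L/R = 3.162e+05·0.01/470 = 6.728.
Step 4 — Bandwidth: Δω = ω₀/Q = 4.7e+04 rad/s; BW = Δω/(2π) = 7480 Hz.

(a) f₀ = 5.033e+04 Hz  (b) Q = 6.728  (c) BW = 7480 Hz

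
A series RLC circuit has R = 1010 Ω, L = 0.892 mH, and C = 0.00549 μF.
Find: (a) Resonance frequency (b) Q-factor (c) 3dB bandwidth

Step 1 — Resonance: ω₀ = 1/√(LC) = 1/√(0.000892·5.49e-09) = 4.519e+05 rad/s.
Step 2 — f₀ = ω₀/(2π) = 7.192e+04 Hz.
Step 3 — Series Q: Q = ω₀L/R = 4.519e+05·0.000892/1010 = 0.3991.
Step 4 — Bandwidth: Δω = ω₀/Q = 1.132e+06 rad/s; BW = Δω/(2π) = 1.802e+05 Hz.

(a) f₀ = 7.192e+04 Hz  (b) Q = 0.3991  (c) BW = 1.802e+05 Hz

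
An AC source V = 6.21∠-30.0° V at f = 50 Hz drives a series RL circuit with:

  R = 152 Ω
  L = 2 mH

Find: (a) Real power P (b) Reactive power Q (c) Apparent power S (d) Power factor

Step 1 — Angular frequency: ω = 2π·f = 2π·50 = 314.2 rad/s.
Step 2 — Component impedances:
  R: Z = R = 152 Ω
  L: Z = jωL = j·314.2·0.002 = 0 + j0.6283 Ω
Step 3 — Series combination: Z_total = R + L = 152 + j0.6283 Ω = 152∠0.2° Ω.
Step 4 — Source phasor: V = 6.21∠-30.0° V = 5.378 - j3.105 V.
Step 5 — Current: I = V / Z = 0.0353 - j0.02057 A = 0.04085∠-30.2° A.
Step 6 — Complex power: S = V·I* = 0.2537 + j0.001049 VA.
Step 7 — Real power: P = Re(S) = 0.2537 W.
Step 8 — Reactive power: Q = Im(S) = 0.001049 VAR.
Step 9 — Apparent power: |S| = 0.2537 VA.
Step 10 — Power factor: PF = P/|S| = 1 (lagging).

(a) P = 0.2537 W  (b) Q = 0.001049 VAR  (c) S = 0.2537 VA  (d) PF = 1 (lagging)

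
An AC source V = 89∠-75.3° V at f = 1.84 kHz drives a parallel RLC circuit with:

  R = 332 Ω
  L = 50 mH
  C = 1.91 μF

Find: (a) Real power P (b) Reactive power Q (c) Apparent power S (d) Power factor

Step 1 — Angular frequency: ω = 2π·f = 2π·1840 = 1.156e+04 rad/s.
Step 2 — Component impedances:
  R: Z = R = 332 Ω
  L: Z = jωL = j·1.156e+04·0.05 = 0 + j578.1 Ω
  C: Z = 1/(jωC) = -j/(ω·C) = 0 - j45.29 Ω
Step 3 — Parallel combination: 1/Z_total = 1/R + 1/L + 1/C; Z_total = 7.116 - j48.08 Ω = 48.61∠-81.6° Ω.
Step 4 — Source phasor: V = 89∠-75.3° V = 22.58 - j86.09 V.
Step 5 — Current: I = V / Z = 1.82 + j0.2003 A = 1.831∠6.3° A.
Step 6 — Complex power: S = V·I* = 23.86 - j161.2 VA.
Step 7 — Real power: P = Re(S) = 23.86 W.
Step 8 — Reactive power: Q = Im(S) = -161.2 VAR.
Step 9 — Apparent power: |S| = 163 VA.
Step 10 — Power factor: PF = P/|S| = 0.1464 (leading).

(a) P = 23.86 W  (b) Q = -161.2 VAR  (c) S = 163 VA  (d) PF = 0.1464 (leading)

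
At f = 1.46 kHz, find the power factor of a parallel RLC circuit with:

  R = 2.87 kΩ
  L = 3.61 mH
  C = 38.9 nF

Step 1 — Angular frequency: ω = 2π·f = 2π·1460 = 9173 rad/s.
Step 2 — Component impedances:
  R: Z = R = 2870 Ω
  L: Z = jωL = j·9173·0.00361 = 0 + j33.12 Ω
  C: Z = 1/(jωC) = -j/(ω·C) = 0 - j2802 Ω
Step 3 — Parallel combination: 1/Z_total = 1/R + 1/L + 1/C; Z_total = 0.3913 + j33.51 Ω = 33.51∠89.3° Ω.
Step 4 — Power factor: PF = cos(φ) = Re(Z)/|Z| = 0.3913/33.51 = 0.01168.
Step 5 — Type: Im(Z) = 33.51 ⇒ lagging (phase φ = 89.3°).

PF = 0.01168 (lagging, φ = 89.3°)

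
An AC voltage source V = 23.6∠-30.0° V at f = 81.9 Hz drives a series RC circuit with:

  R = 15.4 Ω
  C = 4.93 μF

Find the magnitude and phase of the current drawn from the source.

Step 1 — Angular frequency: ω = 2π·f = 2π·81.9 = 514.6 rad/s.
Step 2 — Component impedances:
  R: Z = R = 15.4 Ω
  C: Z = 1/(jωC) = -j/(ω·C) = 0 - j394.2 Ω
Step 3 — Series combination: Z_total = R + C = 15.4 - j394.2 Ω = 394.5∠-87.8° Ω.
Step 4 — Source phasor: V = 23.6∠-30.0° V = 20.44 - j11.8 V.
Step 5 — Ohm's law: I = V / Z_total = (20.44 - j11.8) / (15.4 - j394.2) = 0.03191 + j0.0506 A.
Step 6 — Convert to polar: |I| = 0.05983 A, ∠I = 57.8°.

I = 0.05983∠57.8° A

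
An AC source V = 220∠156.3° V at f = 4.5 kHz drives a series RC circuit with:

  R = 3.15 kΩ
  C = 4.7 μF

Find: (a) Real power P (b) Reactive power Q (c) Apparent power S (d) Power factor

Step 1 — Angular frequency: ω = 2π·f = 2π·4500 = 2.827e+04 rad/s.
Step 2 — Component impedances:
  R: Z = R = 3150 Ω
  C: Z = 1/(jωC) = -j/(ω·C) = 0 - j7.525 Ω
Step 3 — Series combination: Z_total = R + C = 3150 - j7.525 Ω = 3150∠-0.1° Ω.
Step 4 — Source phasor: V = 220∠156.3° V = -201.4 + j88.43 V.
Step 5 — Current: I = V / Z = -0.06402 + j0.02792 A = 0.06984∠156.4° A.
Step 6 — Complex power: S = V·I* = 15.36 - j0.03671 VA.
Step 7 — Real power: P = Re(S) = 15.36 W.
Step 8 — Reactive power: Q = Im(S) = -0.03671 VAR.
Step 9 — Apparent power: |S| = 15.37 VA.
Step 10 — Power factor: PF = P/|S| = 1 (leading).

(a) P = 15.36 W  (b) Q = -0.03671 VAR  (c) S = 15.37 VA  (d) PF = 1 (leading)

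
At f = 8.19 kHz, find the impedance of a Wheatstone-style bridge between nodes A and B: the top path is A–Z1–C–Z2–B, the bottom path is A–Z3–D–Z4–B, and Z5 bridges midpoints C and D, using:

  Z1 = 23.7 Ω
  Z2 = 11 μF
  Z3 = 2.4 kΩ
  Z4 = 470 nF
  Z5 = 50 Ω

Step 1 — Angular frequency: ω = 2π·f = 2π·8190 = 5.146e+04 rad/s.
Step 2 — Component impedances:
  Z1: Z = R = 23.7 Ω
  Z2: Z = 1/(jωC) = -j/(ω·C) = 0 - j1.767 Ω
  Z3: Z = R = 2400 Ω
  Z4: Z = 1/(jωC) = -j/(ω·C) = 0 - j41.35 Ω
  Z5: Z = R = 50 Ω
Step 3 — Bridge requires nodal analysis (the Z5 bridge couples midpoints C and D, so the two paths cannot be reduced to a simple series/parallel combination). Setting node B to ground and injecting 1 A at node A, the 3-node admittance system at A, C, D solves to V_A = Z_AB = 23.49 - j1.718 Ω = 23.55∠-4.2° Ω.

Z = 23.49 - j1.718 Ω = 23.55∠-4.2° Ω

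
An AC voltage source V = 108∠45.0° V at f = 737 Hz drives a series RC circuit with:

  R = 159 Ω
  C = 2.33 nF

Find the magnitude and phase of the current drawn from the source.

Step 1 — Angular frequency: ω = 2π·f = 2π·737 = 4631 rad/s.
Step 2 — Component impedances:
  R: Z = R = 159 Ω
  C: Z = 1/(jωC) = -j/(ω·C) = 0 - j9.268e+04 Ω
Step 3 — Series combination: Z_total = R + C = 159 - j9.268e+04 Ω = 9.268e+04∠-89.9° Ω.
Step 4 — Source phasor: V = 108∠45.0° V = 76.37 + j76.37 V.
Step 5 — Ohm's law: I = V / Z_total = (76.37 + j76.37) / (159 - j9.268e+04) = -0.0008226 + j0.0008254 A.
Step 6 — Convert to polar: |I| = 0.001165 A, ∠I = 134.9°.

I = 0.001165∠134.9° A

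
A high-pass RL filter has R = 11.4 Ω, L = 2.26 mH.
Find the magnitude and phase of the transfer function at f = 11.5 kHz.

Step 1 — Angular frequency: ω = 2π·1.15e+04 = 7.226e+04 rad/s.
Step 2 — Transfer function: H(jω) = jωL/(R + jωL).
Step 3 — Numerator jωL = j·163.3; denominator R + jωL = 11.4 + j163.3.
Step 4 — H = 0.9952 + j0.06947.
Step 5 — Magnitude: |H| = 0.9976 (-0.0 dB); phase: φ = 4.0°.

|H| = 0.9976 (-0.0 dB), φ = 4.0°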